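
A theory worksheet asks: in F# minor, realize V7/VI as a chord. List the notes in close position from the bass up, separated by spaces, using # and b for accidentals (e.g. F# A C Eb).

A C# E G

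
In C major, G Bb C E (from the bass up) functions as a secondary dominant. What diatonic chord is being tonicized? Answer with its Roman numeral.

IV

The chord is a dominant seventh chord on C.
A dominant resolves down a perfect fifth: C → F. In C major, F is scale degree 4, i.e. IV.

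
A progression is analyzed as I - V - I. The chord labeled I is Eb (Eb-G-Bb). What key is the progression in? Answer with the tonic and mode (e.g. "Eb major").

Eb major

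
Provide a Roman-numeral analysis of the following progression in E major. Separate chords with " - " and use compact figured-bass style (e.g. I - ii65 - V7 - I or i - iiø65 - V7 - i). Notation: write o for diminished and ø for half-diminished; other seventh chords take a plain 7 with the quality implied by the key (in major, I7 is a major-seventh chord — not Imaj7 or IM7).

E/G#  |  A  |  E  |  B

I6 - IV - I - V

E/G# has root E, degree 1 in E major, so I6.
A: root A is the subdominant; major triad there is IV.
E: major triad on E = scale degree 1 → I.
B has root B, degree 5 in E major, so V.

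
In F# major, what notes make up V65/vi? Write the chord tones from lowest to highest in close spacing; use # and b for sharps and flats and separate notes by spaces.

C## E# G# A#

The slash means an applied dominant: we want the dominant of vi. In F# major, vi is D# minor, and its dominant is built on A#.
Building a dominant seventh chord on A# gives A#-C##-E#-G#.
With the 65 figure the chord is in first inversion; from the bass C## upward in close position it reads C##-E#-G#-A#.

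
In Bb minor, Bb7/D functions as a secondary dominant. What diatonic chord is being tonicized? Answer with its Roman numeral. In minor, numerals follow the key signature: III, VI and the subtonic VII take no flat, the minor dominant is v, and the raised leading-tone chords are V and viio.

The chord is a dominant seventh chord on Bb.
A dominant resolves down a perfect fifth: Bb → Eb. In Bb minor, Eb is scale degree 4, i.e. iv.

iv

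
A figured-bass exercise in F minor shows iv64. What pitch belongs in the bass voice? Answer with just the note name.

iv in F minor has root Bb; the chord is Bb-Db-F.
The figure 64 means second inversion — the fifth is in the bass.

F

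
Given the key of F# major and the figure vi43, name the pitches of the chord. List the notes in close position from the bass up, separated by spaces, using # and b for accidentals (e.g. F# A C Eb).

A# C# D# F#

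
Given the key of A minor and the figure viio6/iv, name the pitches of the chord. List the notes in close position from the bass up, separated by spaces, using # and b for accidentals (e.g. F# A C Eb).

E G C#

The slash marks an applied leading-tone chord: viio of iv. In A minor, iv is D, so the leading tone to it is C#, a half step below.
Building a diminished triad on C# gives C#-E-G.
With the 6 figure the chord is in first inversion; from the bass E upward in close position it reads E-G-C#.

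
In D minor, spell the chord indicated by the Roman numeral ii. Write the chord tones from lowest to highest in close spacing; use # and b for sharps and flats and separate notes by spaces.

E G B

ii is the minor supertonic, borrowed from the parallel major (the Dorian ii). In D minor that root is E.
So the chord is E-G-B, a minor triad.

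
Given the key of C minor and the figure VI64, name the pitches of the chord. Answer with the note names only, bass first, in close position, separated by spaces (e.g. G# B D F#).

Eb Ab C

In C minor, the submediant is Ab, and the diatonic chord built there is a major triad.
Stacking thirds from Ab gives Ab-C-Eb.
The figured bass 64 indicates second inversion, placing the fifth (Eb) in the bass: Eb-Ab-C.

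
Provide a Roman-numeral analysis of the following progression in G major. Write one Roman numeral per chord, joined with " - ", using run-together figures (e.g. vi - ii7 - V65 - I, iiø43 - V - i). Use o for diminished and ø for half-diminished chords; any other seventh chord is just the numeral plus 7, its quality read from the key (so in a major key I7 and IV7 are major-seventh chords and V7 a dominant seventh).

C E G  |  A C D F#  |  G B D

C-E-G has root C, degree 4 in G major, so IV.
A-C-D-F#: dominant seventh chord on D = scale degree 5 → V43.
G-B-D: root G is the tonic; major triad there is I.

IV - V43 - I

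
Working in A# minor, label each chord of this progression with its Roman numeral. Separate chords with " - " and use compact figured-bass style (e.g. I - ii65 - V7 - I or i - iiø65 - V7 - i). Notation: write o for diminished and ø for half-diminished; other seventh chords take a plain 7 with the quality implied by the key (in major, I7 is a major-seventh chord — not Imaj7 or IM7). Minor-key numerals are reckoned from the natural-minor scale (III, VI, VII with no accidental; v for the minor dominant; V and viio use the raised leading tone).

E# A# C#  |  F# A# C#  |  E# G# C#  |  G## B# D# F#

E#-A#-C# has root A#, degree 1 in A# minor, so i64.
F#-A#-C#: root F# is the submediant; major triad there is VI.
E#-G#-C#: root C# is the mediant; major triad there is III6.
G##-B#-D#-F#: root G## is the leading tone; fully diminished seventh chord there is viio7.

i64 - VI - III6 - viio7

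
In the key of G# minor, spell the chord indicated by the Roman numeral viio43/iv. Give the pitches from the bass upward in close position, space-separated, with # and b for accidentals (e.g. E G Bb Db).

F# A B# D#

The slash marks an applied leading-tone chord: viio of iv. In G# minor, iv is C#, so the leading tone to it is B#, a half step below.
Building a fully diminished seventh chord on B# gives B#-D#-F#-A.
With the 43 figure the chord is in second inversion; from the bass F# upward in close position it reads F#-A-B#-D#.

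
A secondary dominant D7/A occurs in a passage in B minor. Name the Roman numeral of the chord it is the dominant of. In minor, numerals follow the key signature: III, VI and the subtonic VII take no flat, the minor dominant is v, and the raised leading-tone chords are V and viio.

VI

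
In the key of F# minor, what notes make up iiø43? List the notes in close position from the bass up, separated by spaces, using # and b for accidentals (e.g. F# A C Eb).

D F# G# B

In F# minor, the supertonic is G#, and the diatonic chord built there is a half-diminished seventh chord.
That chord is spelled G#-B-D-F#.
With the 43 figure the chord is in second inversion; from the bass D upward in close position it reads D-F#-G#-B.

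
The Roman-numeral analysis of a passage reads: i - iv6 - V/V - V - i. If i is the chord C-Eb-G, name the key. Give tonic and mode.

C minor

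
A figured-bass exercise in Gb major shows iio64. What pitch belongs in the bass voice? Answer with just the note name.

Ebb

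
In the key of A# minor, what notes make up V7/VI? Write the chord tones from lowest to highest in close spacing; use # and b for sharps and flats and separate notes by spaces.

C# E# G# B

The slash means an applied dominant: we want the dominant of VI. In A# minor, VI is F# major, and its dominant is built on C#.
Building a dominant seventh chord on C# gives C#-E#-G#-B.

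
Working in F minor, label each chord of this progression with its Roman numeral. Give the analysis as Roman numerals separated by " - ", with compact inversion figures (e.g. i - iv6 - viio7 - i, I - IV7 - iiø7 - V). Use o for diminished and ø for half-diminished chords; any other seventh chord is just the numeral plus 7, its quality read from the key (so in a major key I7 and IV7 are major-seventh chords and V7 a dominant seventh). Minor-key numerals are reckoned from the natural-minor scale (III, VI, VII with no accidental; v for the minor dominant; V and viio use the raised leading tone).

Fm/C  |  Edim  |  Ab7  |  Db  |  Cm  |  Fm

Fm/C has root F, degree 1 in F minor, so i64.
Edim has root E, degree 7 in F minor, so viio.
Ab7 is the secondary dominant of VI (dominant seventh chord on Ab): V7/VI.
Db: root Db is the submediant; major triad there is VI.
Cm has root C, degree 5 in F minor, so v.
Fm: root F is the tonic; minor triad there is i.

i64 - viio - V7/VI - VI - v - i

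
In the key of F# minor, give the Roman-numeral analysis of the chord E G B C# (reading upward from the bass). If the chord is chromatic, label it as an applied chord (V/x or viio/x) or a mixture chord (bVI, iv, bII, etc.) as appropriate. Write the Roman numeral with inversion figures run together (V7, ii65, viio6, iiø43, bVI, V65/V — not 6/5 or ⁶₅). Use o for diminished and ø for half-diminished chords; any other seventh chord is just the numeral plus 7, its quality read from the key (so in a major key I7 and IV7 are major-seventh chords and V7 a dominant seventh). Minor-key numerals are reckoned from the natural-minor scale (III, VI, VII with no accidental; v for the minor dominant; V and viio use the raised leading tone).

viiø65/VI

The pitches C#-E-G-B form a half-diminished seventh chord rooted on C#.
C# sits a half step below D (VI in F# minor); a diminished chord there is the applied leading-tone chord of VI.
With E in the bass the chord is in first inversion, so the figured bass is 65.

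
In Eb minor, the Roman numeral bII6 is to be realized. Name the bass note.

bII in Eb minor has root Fb; the chord is Fb-Ab-Cb.
The figure 6 means first inversion — the third is in the bass.

Ab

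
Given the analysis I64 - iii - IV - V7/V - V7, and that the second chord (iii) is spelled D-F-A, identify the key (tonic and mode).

Bb major

iii is given as D-F-A — a minor triad with root D.
Counting down 2 scale steps from D places the tonic on Bb; a minor triad on degree 3 is diatonic only in major.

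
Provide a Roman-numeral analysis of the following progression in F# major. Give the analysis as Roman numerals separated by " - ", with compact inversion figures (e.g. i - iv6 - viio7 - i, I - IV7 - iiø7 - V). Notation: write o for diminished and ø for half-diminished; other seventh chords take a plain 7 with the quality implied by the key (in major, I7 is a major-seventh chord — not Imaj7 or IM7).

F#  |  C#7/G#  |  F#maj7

I - V43 - I7

F#: major triad on F# = scale degree 1 → I.
C#7/G# has root C#, degree 5 in F# major, so V43.
F#maj7: major seventh chord on F# = scale degree 1 → I7.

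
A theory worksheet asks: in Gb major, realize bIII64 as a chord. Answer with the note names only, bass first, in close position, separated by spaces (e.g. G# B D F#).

Scale degree 3 in Gb major is Bb; lowering it a half step gives Bbb. bIII64 is a major triad on the lowered third degree, borrowed from the parallel minor.
So the chord is Bbb-Db-Fb.
With the 64 figure the chord is in second inversion; from the bass Fb upward in close position it reads Fb-Bbb-Db.

Fb Bbb Db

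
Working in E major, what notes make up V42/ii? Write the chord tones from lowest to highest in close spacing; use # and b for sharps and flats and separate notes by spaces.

The slash means an applied dominant: we want the dominant of ii. In E major, ii is F# minor, and its dominant is built on C#.
Building a dominant seventh chord on C# gives C#-E#-G#-B.
With the 42 figure the chord is in third inversion; from the bass B upward in close position it reads B-C#-E#-G#.

B C# E# G#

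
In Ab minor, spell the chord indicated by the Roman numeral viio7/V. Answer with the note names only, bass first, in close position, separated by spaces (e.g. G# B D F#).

The slash marks an applied leading-tone chord: viio of V. In Ab minor, V is Eb, so the leading tone to it is D, a half step below.
Building a fully diminished seventh chord on D gives D-F-Ab-Cb.

D F Ab Cb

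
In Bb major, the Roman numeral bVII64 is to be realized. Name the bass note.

Eb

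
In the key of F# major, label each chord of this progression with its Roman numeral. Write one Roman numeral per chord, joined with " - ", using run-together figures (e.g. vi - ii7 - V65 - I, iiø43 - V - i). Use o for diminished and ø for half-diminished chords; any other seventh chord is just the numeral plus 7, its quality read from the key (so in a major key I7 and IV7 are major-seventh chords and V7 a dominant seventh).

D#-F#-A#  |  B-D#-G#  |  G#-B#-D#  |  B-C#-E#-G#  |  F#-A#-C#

D#-F#-A#: minor triad on D# = scale degree 6 → vi.
B-D#-G# has root G#, degree 2 in F# major, so ii6.
G#-B#-D#: a major triad on G#, the applied dominant of V → V/V.
B-C#-E#-G#: root C# is the dominant; dominant seventh chord there is V42.
F#-A#-C#: major triad on F# = scale degree 1 → I.

vi - ii6 - V/V - V42 - I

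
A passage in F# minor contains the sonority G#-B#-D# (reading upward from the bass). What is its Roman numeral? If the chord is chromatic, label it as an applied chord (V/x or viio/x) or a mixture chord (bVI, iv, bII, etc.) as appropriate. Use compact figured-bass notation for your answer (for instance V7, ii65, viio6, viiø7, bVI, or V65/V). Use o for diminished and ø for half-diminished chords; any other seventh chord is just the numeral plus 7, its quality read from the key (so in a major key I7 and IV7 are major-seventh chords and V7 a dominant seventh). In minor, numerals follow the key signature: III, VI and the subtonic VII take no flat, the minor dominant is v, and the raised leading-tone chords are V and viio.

V/V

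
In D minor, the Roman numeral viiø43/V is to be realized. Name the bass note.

The applied chord viiø43/V is rooted on G#: G#-B-D-F#.
The figure 43 means second inversion — the fifth is in the bass.

D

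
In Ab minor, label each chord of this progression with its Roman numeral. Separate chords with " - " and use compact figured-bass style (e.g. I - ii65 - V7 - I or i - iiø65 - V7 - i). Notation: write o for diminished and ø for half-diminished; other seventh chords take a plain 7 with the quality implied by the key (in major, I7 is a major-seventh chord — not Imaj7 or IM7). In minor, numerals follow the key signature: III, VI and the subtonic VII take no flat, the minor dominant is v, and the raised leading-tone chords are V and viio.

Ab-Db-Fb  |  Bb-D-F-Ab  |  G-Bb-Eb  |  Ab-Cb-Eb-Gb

iv64 - V7/V - V6 - i7

Ab-Db-Fb: minor triad on Db = scale degree 4 → iv64.
Bb-D-F-Ab: a dominant seventh chord on Bb, the applied dominant of V → V7/V.
G-Bb-Eb has root Eb, degree 5 in Ab minor, so V6.
Ab-Cb-Eb-Gb has root Ab, degree 1 in Ab minor, so i7.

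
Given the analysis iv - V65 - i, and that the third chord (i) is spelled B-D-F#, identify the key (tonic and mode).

i is given as B-D-F# — a minor triad with root B.
If B is scale degree 1 and the mode makes that degree carry a minor triad, the tonic is B and the mode is minor.

B minor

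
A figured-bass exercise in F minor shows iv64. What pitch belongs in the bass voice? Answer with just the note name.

F

iv in F minor has root Bb; the chord is Bb-Db-F.
The figure 64 means second inversion — the fifth is in the bass.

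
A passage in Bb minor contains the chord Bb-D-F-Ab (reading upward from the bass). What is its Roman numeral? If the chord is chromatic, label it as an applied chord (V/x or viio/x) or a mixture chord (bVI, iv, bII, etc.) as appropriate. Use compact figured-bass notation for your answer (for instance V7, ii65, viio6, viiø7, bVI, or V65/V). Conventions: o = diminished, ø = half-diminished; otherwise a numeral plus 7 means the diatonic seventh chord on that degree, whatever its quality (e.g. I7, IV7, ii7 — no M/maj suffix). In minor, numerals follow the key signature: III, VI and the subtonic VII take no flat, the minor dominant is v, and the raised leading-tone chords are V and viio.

V7/iv

Stacked in thirds the chord is Bb-D-F-Ab: a dominant seventh chord on Bb.
Bb is not a diatonic chord root with this quality in Bb minor, but it lies a perfect fifth above Eb (iv), so the chord functions as an applied dominant of iv.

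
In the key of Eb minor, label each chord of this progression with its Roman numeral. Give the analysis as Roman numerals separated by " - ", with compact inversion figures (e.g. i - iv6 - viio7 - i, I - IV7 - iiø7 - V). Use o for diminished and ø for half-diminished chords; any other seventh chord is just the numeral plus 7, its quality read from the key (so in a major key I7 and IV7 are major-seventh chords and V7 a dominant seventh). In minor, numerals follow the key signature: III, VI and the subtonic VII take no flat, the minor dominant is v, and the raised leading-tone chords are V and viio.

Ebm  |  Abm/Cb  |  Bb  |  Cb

i - iv6 - V - VI

Ebm has root Eb, degree 1 in Eb minor, so i.
Abm/Cb: minor triad on Ab = scale degree 4 → iv6.
Bb: major triad on Bb = scale degree 5 → V.
Cb has root Cb, degree 6 in Eb minor, so VI.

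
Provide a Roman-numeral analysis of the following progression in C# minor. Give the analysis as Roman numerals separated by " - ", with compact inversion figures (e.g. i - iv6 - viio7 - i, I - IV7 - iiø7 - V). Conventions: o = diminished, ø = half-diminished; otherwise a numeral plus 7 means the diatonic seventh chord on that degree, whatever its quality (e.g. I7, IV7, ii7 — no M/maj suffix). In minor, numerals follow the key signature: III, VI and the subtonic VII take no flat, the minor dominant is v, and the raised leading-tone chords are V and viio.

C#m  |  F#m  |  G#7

C#m: root C# is the tonic; minor triad there is i.
F#m: minor triad on F# = scale degree 4 → iv.
G#7: dominant seventh chord on G# = scale degree 5 → V7.

i - iv - V7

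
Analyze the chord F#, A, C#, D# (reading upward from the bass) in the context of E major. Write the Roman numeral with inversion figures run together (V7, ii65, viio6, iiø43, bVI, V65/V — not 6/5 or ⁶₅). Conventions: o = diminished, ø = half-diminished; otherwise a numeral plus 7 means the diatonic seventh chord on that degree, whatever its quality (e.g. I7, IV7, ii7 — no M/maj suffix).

The pitches D#-F#-A-C# form a half-diminished seventh chord rooted on D#.
In E major, D# is the leading tone; the diatonic half-diminished seventh chord there is viiø7.
With F# in the bass the chord is in first inversion, so the figured bass is 65.

viiø65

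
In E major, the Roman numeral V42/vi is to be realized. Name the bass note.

F#

The applied chord V42/vi is rooted on G#: G#-B#-D#-F#.
The figure 42 means third inversion — the seventh is in the bass.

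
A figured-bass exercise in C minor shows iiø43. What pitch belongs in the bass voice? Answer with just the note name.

iiø in C minor has root D; the chord is D-F-Ab-C.
The figure 43 means second inversion — the fifth is in the bass.

Ab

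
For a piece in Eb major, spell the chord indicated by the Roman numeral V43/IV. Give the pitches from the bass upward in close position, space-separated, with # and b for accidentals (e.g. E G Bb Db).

The slash means an applied dominant: we want the dominant of IV. In Eb major, IV is Ab major, and its dominant is built on Eb.
Building a dominant seventh chord on Eb gives Eb-G-Bb-Db.
With the 43 figure the chord is in second inversion; from the bass Bb upward in close position it reads Bb-Db-Eb-G.

Bb Db Eb G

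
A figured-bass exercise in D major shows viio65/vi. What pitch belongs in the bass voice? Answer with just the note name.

The applied chord viio65/vi is rooted on A#: A#-C#-E-G.
The figure 65 means first inversion — the third is in the bass.

C#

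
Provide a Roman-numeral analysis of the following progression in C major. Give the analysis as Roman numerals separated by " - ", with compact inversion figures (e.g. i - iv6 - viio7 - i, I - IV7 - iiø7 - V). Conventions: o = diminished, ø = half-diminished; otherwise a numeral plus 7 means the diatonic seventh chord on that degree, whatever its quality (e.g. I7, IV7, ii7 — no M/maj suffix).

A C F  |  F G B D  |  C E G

A-C-F: major triad on F = scale degree 4 → IV6.
F-G-B-D: root G is the dominant; dominant seventh chord there is V42.
C-E-G: major triad on C = scale degree 1 → I.

IV6 - V42 - I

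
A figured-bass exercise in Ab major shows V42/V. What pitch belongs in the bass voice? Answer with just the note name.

Ab

The applied chord V42/V is rooted on Bb: Bb-D-F-Ab.
The figure 42 means third inversion — the seventh is in the bass.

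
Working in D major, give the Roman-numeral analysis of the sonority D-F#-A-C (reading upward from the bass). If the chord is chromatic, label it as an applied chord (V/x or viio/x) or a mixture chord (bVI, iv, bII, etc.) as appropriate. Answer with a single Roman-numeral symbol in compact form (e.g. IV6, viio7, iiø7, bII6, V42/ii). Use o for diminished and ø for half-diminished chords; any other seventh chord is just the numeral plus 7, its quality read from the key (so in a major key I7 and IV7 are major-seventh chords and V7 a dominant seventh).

Stacked in thirds the chord is D-F#-A-C: a dominant seventh chord on D.
D is not a diatonic chord root with this quality in D major, but it lies a perfect fifth above G (IV), so the chord functions as an applied dominant of IV.

V7/IV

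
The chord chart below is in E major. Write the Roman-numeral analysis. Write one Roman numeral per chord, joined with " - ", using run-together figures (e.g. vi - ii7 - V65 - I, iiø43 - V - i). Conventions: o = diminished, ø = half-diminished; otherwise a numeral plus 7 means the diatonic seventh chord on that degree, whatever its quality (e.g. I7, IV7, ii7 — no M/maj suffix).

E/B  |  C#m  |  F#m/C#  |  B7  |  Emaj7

I64 - vi - ii64 - V7 - I7

E/B: major triad on E = scale degree 1 → I64.
C#m: root C# is the submediant; minor triad there is vi.
F#m/C# has root F#, degree 2 in E major, so ii64.
B7 has root B, degree 5 in E major, so V7.
Emaj7 has root E, degree 1 in E major, so I7.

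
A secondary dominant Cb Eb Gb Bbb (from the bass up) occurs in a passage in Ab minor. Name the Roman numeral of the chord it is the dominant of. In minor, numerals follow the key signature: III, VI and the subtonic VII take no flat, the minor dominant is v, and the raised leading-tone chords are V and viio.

The chord is a dominant seventh chord on Cb.
A dominant resolves down a perfect fifth: Cb → Fb. In Ab minor, Fb is scale degree 6, i.e. VI.

VI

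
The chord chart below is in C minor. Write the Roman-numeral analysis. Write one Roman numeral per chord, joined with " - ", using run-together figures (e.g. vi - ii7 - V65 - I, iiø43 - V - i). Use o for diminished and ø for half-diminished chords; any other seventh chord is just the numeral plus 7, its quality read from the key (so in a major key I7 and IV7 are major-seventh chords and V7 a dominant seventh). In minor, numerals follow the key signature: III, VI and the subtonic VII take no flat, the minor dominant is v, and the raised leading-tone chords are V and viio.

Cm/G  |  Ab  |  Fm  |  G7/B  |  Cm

i64 - VI - iv - V65 - i

Cm/G: root C is the tonic; minor triad there is i64.
Ab: root Ab is the submediant; major triad there is VI.
Fm: root F is the subdominant; minor triad there is iv.
G7/B has root G, degree 5 in C minor, so V65.
Cm: minor triad on C = scale degree 1 → i.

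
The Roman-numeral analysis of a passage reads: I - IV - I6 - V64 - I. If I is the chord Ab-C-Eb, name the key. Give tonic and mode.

Ab major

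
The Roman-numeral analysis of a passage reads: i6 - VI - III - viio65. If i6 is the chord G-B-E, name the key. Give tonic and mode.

E minor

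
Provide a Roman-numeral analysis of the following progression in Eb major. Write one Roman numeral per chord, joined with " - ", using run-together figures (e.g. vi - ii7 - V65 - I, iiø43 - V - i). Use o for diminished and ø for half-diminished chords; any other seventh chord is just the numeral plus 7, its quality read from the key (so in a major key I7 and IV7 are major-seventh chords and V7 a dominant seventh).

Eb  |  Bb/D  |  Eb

I - V6 - I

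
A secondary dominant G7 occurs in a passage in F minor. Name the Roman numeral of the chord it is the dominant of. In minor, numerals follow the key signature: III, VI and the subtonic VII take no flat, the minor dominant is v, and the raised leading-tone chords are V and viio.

V

The chord is a dominant seventh chord on G.
A dominant resolves down a perfect fifth: G → C. In F minor, C is scale degree 5, i.e. V.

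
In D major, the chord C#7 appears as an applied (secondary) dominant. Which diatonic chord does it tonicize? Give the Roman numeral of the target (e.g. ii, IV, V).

The chord is a dominant seventh chord on C#.
A dominant resolves down a perfect fifth: C# → F#. In D major, F# is scale degree 3, i.e. iii.

iii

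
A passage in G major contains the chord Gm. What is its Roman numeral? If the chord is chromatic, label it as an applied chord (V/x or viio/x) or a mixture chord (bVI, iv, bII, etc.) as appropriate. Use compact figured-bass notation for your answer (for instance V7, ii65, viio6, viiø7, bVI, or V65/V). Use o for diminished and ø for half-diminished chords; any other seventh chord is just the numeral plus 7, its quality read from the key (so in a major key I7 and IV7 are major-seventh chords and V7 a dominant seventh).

Stacked in thirds the chord is G-Bb-D: a minor triad on G.
G is the first degree of G major. This is the minor tonic, borrowed from the parallel minor.

i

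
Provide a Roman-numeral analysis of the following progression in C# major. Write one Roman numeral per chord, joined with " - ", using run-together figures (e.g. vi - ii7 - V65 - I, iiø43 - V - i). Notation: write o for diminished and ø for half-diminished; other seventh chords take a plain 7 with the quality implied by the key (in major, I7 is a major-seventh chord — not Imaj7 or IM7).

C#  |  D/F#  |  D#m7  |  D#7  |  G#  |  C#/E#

I - bII6 - ii7 - V7/V - V - I6

C#: root C# is the tonic; major triad there is I.
D/F#: D with this quality isn't in the key; a major triad on b2 is the Neapolitan sixth, bII6 (third, F#, in the bass — hence the 6).
D#m7: minor seventh chord on D# = scale degree 2 → ii7.
D#7: a dominant seventh chord on D#, the applied dominant of V → V7/V.
G#: root G# is the dominant; major triad there is V.
C#/E#: root C# is the tonic; major triad there is I6.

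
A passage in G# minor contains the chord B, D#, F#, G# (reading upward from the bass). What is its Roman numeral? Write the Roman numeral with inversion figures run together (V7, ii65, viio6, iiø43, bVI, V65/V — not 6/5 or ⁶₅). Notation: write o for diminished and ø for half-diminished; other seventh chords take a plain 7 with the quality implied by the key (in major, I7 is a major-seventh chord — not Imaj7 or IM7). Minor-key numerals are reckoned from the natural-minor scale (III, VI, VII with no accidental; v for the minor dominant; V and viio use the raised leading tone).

Stacked in thirds the chord is G#-B-D#-F#: a minor seventh chord on G#.
In G# minor, G# is the tonic; the diatonic minor seventh chord there is i7.
With B in the bass the chord is in first inversion, so the figured bass is 65.

i65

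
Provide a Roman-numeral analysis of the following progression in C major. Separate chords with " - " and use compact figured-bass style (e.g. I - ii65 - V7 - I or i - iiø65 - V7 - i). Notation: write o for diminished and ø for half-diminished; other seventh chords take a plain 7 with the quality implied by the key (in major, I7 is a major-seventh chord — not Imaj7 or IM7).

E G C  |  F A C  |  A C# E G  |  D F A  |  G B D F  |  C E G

E-G-C has root C, degree 1 in C major, so I6.
F-A-C has root F, degree 4 in C major, so IV.
A-C#-E-G is the secondary dominant of ii (dominant seventh chord on A): V7/ii.
D-F-A: root D is the supertonic; minor triad there is ii.
G-B-D-F: dominant seventh chord on G = scale degree 5 → V7.
C-E-G: major triad on C = scale degree 1 → I.

I6 - IV - V7/ii - ii - V7 - I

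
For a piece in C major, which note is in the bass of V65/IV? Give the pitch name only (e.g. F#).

E

The applied chord V65/IV is rooted on C: C-E-G-Bb.
The figure 65 means first inversion — the third is in the bass.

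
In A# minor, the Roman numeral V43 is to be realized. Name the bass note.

V in A# minor has root E#; the chord is E#-G##-B#-D#.
The figure 43 means second inversion — the fifth is in the bass.

B#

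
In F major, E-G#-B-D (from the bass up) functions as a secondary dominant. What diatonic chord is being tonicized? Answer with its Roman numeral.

iii

The chord is a dominant seventh chord on E.
A dominant resolves down a perfect fifth: E → A. In F major, A is scale degree 3, i.e. iii.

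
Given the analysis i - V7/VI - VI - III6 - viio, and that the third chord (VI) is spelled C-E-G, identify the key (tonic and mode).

E minor

The anchor chord is a major triad on C, labeled VI.
If C is scale degree 6 and the mode makes that degree carry a major triad, the tonic is E and the mode is minor.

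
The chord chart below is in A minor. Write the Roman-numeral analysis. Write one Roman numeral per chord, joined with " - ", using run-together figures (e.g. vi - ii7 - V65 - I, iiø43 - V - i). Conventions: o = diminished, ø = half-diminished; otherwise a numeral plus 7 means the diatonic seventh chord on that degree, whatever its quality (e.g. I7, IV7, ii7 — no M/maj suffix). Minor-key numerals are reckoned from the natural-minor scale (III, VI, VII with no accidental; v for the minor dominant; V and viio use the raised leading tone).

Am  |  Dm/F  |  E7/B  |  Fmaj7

i - iv6 - V43 - VI7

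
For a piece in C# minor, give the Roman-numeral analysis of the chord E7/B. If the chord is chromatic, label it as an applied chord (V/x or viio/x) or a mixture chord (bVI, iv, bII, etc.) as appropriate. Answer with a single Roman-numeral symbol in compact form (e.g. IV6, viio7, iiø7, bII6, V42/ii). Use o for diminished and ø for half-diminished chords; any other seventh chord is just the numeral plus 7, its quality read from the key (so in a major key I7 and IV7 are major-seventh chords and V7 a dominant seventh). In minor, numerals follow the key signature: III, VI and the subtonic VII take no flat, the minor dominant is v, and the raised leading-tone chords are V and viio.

The pitches E-G#-B-D form a dominant seventh chord rooted on E.
E is not a diatonic chord root with this quality in C# minor, but it lies a perfect fifth above A (VI), so the chord functions as an applied dominant of VI.
With B in the bass the chord is in second inversion, so the figured bass is 43.

V43/VI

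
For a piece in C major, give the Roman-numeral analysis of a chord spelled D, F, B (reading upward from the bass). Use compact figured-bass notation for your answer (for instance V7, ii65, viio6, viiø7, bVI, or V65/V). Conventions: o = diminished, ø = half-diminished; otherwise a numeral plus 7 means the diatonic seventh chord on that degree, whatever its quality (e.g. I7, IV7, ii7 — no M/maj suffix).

Stacked in thirds the chord is B-D-F: a diminished triad on B.
B is scale degree 7 in C major, and a diminished triad on that degree is written viio.
With D in the bass the chord is in first inversion, so the figured bass is 6.

viio6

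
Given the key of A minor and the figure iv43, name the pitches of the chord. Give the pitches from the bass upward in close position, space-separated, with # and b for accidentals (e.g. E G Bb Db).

A C D F

The numeral's case and figure indicate a minor seventh chord. In A minor its root, scale degree 4, is D.
Stacking thirds from D gives D-F-A-C.
With the 43 figure the chord is in second inversion; from the bass A upward in close position it reads A-C-D-F.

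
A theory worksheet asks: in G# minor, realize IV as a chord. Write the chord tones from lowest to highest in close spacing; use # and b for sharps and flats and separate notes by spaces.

IV is the major subdominant, borrowed from the parallel major. In G# minor that root is C#.
So the chord is C#-E#-G#.

C# E# G#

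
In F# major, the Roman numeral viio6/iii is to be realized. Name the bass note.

B#

The applied chord viio6/iii is rooted on G##: G##-B#-D#.
The figure 6 means first inversion — the third is in the bass.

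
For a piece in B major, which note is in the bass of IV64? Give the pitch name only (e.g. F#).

B

IV in B major has root E; the chord is E-G#-B.
The figure 64 means second inversion — the fifth is in the bass.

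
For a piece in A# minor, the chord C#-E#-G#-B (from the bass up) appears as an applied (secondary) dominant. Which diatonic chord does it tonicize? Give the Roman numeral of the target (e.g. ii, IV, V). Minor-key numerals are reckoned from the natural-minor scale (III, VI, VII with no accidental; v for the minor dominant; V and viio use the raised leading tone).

VI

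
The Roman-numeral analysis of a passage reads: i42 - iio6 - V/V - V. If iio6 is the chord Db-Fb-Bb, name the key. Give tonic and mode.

iio6 is given as Db-Fb-Bb — a diminished triad with root Bb.
If Bb is scale degree 2 and the mode makes that degree carry a diminished triad, the tonic is Ab and the mode is minor.

Ab minor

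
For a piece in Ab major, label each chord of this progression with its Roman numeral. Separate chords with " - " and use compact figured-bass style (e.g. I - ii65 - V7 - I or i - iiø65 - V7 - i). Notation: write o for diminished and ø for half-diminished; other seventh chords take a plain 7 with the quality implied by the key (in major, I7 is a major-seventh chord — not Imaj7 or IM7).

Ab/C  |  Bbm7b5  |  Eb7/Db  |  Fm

Ab/C: major triad on Ab = scale degree 1 → I6.
Bbm7b5: Bb with this quality isn't in the key; it's iiø7, borrowed from the parallel minor.
Eb7/Db: root Eb is the dominant; dominant seventh chord there is V42.
Fm: root F is the submediant; minor triad there is vi.

I6 - iiø7 - V42 - vi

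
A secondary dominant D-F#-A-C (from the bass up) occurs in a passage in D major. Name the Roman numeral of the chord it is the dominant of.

The chord is a dominant seventh chord on D.
A dominant resolves down a perfect fifth: D → G. In D major, G is scale degree 4, i.e. IV.

IV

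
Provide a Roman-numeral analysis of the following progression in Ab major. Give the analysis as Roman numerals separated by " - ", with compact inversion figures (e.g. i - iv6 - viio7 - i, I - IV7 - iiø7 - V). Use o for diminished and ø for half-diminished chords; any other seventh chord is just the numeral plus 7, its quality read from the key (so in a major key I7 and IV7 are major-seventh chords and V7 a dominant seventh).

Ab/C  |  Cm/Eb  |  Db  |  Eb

Ab/C has root Ab, degree 1 in Ab major, so I6.
Cm/Eb: minor triad on C = scale degree 3 → iii6.
Db: major triad on Db = scale degree 4 → IV.
Eb: root Eb is the dominant; major triad there is V.

I6 - iii6 - IV - V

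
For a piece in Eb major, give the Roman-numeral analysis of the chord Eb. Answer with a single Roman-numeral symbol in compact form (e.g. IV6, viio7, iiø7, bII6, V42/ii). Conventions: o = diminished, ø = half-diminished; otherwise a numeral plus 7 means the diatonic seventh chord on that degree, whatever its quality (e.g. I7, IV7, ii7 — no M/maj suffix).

I

Stacked in thirds the chord is Eb-G-Bb: a major triad on Eb.
Eb is scale degree 1 in Eb major, and a major triad on that degree is written I.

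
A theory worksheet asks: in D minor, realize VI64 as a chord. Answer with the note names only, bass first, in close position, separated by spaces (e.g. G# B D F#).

F Bb D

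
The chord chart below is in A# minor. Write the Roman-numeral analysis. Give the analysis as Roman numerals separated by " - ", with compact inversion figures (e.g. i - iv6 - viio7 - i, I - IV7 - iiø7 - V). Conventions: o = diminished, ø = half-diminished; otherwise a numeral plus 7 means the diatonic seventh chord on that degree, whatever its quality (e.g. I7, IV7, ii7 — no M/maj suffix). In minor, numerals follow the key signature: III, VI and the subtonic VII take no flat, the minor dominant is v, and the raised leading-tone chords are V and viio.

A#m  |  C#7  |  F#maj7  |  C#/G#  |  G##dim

A#m: root A# is the tonic; minor triad there is i.
C#7: a dominant seventh chord on C#, the applied dominant of VI → V7/VI.
F#maj7 has root F#, degree 6 in A# minor, so VI7.
C#/G#: major triad on C# = scale degree 3 → III64.
G##dim: diminished triad on G## = scale degree 7 → viio.

i - V7/VI - VI7 - III64 - viio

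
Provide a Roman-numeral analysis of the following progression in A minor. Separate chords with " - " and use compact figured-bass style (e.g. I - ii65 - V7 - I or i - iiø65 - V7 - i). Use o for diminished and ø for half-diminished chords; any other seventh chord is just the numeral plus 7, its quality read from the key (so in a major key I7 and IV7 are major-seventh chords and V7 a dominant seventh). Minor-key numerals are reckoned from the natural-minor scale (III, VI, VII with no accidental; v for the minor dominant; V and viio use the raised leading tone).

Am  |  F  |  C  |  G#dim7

Am has root A, degree 1 in A minor, so i.
F has root F, degree 6 in A minor, so VI.
C: root C is the mediant; major triad there is III.
G#dim7: root G# is the leading tone; fully diminished seventh chord there is viio7.

i - VI - III - viio7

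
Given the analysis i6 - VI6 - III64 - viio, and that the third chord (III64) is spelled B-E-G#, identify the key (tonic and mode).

The anchor chord is a major triad on E, labeled III64.
III64 on E implies E is the mediant; that puts the tonic at C#, and the uppercase numeral fits minor mode.

C# minor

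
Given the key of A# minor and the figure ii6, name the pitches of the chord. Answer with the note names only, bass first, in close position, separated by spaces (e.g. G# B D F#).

D# F## B#

Scale degree 2 in A# minor is B#; here the chord built on it is altered to a minor triad. ii6 is the minor supertonic, borrowed from the parallel major (the Dorian ii).
So the chord is B#-D#-F##.
With the 6 figure the chord is in first inversion; from the bass D# upward in close position it reads D#-F##-B#.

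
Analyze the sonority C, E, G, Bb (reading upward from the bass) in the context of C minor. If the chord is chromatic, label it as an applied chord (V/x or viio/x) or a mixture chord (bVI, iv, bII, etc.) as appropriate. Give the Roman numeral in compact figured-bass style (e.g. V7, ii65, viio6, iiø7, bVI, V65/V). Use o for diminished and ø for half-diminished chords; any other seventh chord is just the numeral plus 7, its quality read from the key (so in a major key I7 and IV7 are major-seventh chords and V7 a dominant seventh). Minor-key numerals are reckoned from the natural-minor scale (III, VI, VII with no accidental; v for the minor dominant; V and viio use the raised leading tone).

The pitches C-E-G-Bb form a dominant seventh chord rooted on C.
C is not a diatonic chord root with this quality in C minor, but it lies a perfect fifth above F (iv), so the chord functions as an applied dominant of iv.

V7/iv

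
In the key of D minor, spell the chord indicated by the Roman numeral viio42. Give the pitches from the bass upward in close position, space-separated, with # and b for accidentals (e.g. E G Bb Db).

Bb C# E G

In D minor, the leading-tone chord is built on the raised seventh degree, C#.
That chord is spelled C#-E-G-Bb.
The figured bass 42 indicates third inversion, placing the seventh (Bb) in the bass: Bb-C#-E-G.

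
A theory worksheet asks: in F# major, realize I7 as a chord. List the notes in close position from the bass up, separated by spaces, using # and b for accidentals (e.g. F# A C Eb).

F# A# C# E#

The numeral's case and figure indicate a major seventh chord. In F# major its root, scale degree 1, is F#.
That chord is spelled F#-A#-C#-E#.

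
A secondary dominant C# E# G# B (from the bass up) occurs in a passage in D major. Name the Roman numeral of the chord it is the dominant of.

iii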